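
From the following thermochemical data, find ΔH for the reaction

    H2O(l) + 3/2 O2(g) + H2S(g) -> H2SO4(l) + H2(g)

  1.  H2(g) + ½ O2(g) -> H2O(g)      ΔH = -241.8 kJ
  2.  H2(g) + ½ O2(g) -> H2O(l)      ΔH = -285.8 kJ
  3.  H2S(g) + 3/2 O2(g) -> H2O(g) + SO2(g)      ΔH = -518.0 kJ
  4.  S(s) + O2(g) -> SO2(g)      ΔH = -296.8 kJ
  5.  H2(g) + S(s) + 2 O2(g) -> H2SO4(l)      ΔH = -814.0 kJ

eq. 1 reversed: +241.8 kJ
eq. 2 reversed (H2O(l) must end up as a reactant): +285.8 kJ
eq. 3 as written (H2S(g) already on the reactant side): -518.0 kJ
eq. 4 reversed: +296.8 kJ
eq. 5 as written (H2SO4(l) already on the product side): -814.0 kJ
Since enthalpy is a state function, ΔH = (-1)·(-241.8) + (-1)·(-285.8) + (1)·(-518.0) + (-1)·(-296.8) + (1)·(-814.0) = -507.6 kJ

ΔH = -507.6 kJ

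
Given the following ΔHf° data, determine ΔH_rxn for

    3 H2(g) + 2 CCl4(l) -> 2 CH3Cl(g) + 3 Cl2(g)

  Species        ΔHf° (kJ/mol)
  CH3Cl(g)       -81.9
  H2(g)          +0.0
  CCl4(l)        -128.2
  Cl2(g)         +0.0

Products: 2·(-81.9) + 3·(+0.0) = -163.8
Reactants: 3·(+0.0) + 2·(-128.2) = -256.4
ΔH_rxn = (-163.8) − (-256.4) = 92.6 kJ/mol

ΔH_rxn = 92.6 kJ/mol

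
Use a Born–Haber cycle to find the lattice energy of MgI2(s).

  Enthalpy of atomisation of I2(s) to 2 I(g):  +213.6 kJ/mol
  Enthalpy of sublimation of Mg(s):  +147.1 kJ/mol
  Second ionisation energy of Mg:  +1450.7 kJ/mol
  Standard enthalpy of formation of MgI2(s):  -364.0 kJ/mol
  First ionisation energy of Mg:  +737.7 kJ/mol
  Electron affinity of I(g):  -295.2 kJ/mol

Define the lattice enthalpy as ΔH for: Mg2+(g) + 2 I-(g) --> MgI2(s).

U = -2322.7 kJ/mol

ΔHf° = 1·ΔHsub + 1·(ΣIE) + 1·D(I2) + 2·EA + U
-364.0 = 1·(+147.1) + 1·(+2188.4) + 1·(+213.6) + 2·(-295.2) + U
U = -364.0 − (+1958.7) = -2322.7 kJ/mol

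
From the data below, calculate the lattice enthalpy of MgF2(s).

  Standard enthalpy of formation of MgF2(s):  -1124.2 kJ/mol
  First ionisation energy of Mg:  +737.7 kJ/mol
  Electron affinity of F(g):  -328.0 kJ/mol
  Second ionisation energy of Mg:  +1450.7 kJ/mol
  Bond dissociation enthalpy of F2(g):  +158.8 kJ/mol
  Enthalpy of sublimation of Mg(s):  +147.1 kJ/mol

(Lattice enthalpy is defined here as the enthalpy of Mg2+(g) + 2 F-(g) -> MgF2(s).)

U = -2962.5 kJ/mol

ΔHf° = 1·ΔHsub + 1·(ΣIE) + 1·D(F2) + 2·EA + U
-1124.2 = 1·(+147.1) + 1·(+2188.4) + 1·(+158.8) + 2·(-328.0) + U
U = -1124.2 − (+1838.3) = -2962.5 kJ/mol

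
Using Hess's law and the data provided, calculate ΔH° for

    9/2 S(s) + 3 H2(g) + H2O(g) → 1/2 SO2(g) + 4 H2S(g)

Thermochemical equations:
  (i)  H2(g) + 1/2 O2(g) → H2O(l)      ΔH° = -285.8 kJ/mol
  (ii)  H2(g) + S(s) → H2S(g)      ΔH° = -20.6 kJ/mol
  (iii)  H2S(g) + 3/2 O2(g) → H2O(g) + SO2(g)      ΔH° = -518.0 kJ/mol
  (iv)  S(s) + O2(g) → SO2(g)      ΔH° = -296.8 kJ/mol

(i): not needed (H2O(l) appears nowhere else).
(ii) × 3: (3)·(-20.6) = -61.8 kJ/mol
(iii) reversed (reverse to put H2O(g) on the reactant side): +518.0 kJ/mol
(iv) × 3/2: (3/2)·(-296.8) = -445.2 kJ/mol
Combining the equations, ΔH° = (3)·(-20.6) + (-1)·(-518.0) + (3/2)·(-296.8) = 11.0 kJ/mol

ΔH° = 11.0 kJ/mol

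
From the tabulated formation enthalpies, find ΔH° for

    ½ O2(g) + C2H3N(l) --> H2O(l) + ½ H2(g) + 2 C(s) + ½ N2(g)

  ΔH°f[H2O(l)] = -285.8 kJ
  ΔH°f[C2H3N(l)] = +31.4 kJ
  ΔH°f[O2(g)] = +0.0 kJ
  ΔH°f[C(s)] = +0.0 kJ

ΔH° = -317.2 kJ

ΔH°rxn = Σ nΔHf°(products) − Σ nΔHf°(reactants).
Products: 1·(-285.8) + 1/2·(+0.0) + 2·(+0.0) + 1/2·(+0.0) = -285.8
Reactants: 1/2·(+0.0) + 1·(+31.4) = +31.4
ΔH° = (-285.8) − (+31.4) = -317.2 kJ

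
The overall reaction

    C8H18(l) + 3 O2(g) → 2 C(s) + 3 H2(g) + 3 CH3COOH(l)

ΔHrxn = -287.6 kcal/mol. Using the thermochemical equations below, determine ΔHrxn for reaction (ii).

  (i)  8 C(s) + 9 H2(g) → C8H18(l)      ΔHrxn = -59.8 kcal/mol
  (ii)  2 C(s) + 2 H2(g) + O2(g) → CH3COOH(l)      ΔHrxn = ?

(i) reversed: +59.8 kcal/mol
(ii) × 3: contributes 3·x
-287.6 = (+59.8) + 3·x
x = (-287.6 − (+59.8)) / (3) = -115.8 kcal/mol

ΔHrxn = -115.8 kcal/mol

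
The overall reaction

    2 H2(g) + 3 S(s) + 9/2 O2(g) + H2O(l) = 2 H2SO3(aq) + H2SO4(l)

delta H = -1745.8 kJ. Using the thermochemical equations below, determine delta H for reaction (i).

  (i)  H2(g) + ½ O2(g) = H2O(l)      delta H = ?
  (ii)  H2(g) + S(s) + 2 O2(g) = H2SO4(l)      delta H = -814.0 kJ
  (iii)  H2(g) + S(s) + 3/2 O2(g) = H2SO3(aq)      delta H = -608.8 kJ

delta H = -285.8 kJ

(i) reversed (H2O(l) must end up as a reactant): contributes −x
(ii) as written (H2SO4(l) already on the product side): -814.0 kJ
(iii) × 2 (scale by 2 for the 2 H2SO3(aq)): (2)·(-608.8) = -1217.6 kJ
-1745.8 = (-814.0) + (-1217.6) − x
x = (-1745.8 − (-2031.6)) / (-1) = -285.8 kJ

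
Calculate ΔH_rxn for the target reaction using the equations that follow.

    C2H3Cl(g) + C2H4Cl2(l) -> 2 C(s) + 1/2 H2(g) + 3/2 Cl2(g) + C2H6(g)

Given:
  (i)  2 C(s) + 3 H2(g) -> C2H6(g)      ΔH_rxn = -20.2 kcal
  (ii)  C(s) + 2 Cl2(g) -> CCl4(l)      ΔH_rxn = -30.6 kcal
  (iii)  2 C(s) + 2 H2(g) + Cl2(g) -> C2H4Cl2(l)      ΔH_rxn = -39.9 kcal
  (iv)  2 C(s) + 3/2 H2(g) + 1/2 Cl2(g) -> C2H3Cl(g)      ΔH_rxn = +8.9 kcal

(i) as written (C2H6(g) already on the product side): -20.2 kcal
(ii): not needed (CCl4(l) appears nowhere else).
(iii) reversed (C2H4Cl2(l) must end up as a reactant): +39.9 kcal
(iv) reversed (C2H3Cl(g) must end up as a reactant): -8.9 kcal
ΔH_rxn = (-20.2) + (+39.9) + (-8.9) = 10.8 kcal

ΔH_rxn = 10.8 kcal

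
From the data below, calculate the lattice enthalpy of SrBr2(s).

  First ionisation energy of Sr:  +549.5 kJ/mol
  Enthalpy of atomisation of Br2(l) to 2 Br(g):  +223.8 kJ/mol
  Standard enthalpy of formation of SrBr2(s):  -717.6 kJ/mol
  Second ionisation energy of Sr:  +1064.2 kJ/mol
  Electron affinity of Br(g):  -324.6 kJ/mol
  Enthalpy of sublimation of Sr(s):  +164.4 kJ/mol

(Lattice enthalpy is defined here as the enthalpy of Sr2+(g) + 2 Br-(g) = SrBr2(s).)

ΔHf° = 1·ΔHsub + 1·(ΣIE) + 1·D(Br2) + 2·EA + U
-717.6 = 1·(+164.4) + 1·(+1613.7) + 1·(+223.8) + 2·(-324.6) + U
U = -717.6 − (+1352.7) = -2070.3 kJ/mol

U = -2070.3 kJ/mol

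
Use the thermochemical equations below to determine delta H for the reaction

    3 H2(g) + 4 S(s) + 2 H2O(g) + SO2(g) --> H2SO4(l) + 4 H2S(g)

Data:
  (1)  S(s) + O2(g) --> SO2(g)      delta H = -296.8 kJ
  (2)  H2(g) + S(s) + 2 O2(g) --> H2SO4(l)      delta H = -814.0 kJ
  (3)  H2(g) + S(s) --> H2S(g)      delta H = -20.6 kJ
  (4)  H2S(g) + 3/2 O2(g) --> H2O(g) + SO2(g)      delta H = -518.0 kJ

(1) as written: -296.8 kJ
(2) as written (H2SO4(l) already on the product side): -814.0 kJ
(3) × 2: (2)·(-20.6) = -41.2 kJ
(4) reversed and × 2 (reverse to put H2O(g) on the reactant side; scale by 2 for the 2 H2O(g)): (-2)·(-518.0) = +1036.0 kJ
delta H = (-296.8) + (-814.0) + (-41.2) + (+1036.0) = -116.0 kJ

delta H = -116.0 kJ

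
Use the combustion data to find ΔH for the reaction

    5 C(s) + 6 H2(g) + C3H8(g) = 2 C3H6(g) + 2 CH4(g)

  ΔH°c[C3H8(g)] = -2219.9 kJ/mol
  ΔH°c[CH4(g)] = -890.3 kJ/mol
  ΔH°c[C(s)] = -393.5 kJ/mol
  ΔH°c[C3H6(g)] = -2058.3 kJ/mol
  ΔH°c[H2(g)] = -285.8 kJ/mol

ΔH = -5.0 kJ/mol

Using ΔH = Σ nΔHc°(reactants) − Σ nΔHc°(products):
= [5·(-393.5) + 6·(-285.8) + 1·(-2219.9)] − [2·(-2058.3) + 2·(-890.3)]
= -5.0 kJ/mol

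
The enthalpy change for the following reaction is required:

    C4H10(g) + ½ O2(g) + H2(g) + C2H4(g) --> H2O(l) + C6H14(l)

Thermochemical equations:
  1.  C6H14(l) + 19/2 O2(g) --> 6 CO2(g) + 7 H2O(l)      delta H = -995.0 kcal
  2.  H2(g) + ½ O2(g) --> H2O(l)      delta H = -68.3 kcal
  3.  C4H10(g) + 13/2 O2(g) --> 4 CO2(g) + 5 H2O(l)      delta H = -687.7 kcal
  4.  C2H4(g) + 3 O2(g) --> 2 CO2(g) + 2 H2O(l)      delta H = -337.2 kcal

delta H = -98.2 kcal

eq. 1 reversed: +995.0 kcal
eq. 2 as written: -68.3 kcal
eq. 3 as written: -687.7 kcal
eq. 4 as written: -337.2 kcal
Since enthalpy is a state function, delta H = (+995.0) + (-68.3) + (-687.7) + (-337.2) = -98.2 kcal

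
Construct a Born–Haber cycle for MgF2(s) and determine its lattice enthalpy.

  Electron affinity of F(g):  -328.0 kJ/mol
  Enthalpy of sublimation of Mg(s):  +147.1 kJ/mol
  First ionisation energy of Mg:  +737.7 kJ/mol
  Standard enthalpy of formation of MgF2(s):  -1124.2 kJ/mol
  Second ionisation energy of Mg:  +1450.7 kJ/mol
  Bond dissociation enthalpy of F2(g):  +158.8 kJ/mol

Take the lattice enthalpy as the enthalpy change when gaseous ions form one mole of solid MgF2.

ΔHf° = 1·ΔHsub + 1·(ΣIE) + 1·D(F2) + 2·EA + U
-1124.2 = 1·(+147.1) + 1·(+2188.4) + 1·(+158.8) + 2·(-328.0) + U
U = -1124.2 − (+1838.3) = -2962.5 kJ/mol

U = -2962.5 kJ/mol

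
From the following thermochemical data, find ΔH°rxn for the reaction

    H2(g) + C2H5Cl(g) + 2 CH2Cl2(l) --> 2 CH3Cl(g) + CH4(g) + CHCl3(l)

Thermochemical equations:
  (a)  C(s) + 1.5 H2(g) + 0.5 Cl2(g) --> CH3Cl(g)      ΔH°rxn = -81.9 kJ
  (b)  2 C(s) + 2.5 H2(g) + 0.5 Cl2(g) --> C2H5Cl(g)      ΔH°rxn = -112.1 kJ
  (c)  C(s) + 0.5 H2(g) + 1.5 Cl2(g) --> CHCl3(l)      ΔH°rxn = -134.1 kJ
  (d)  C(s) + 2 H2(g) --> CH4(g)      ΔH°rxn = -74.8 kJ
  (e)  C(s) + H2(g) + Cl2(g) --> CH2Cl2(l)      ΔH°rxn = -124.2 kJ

(a) × 2 (×2 to match 2 CH3Cl(g) in the target): (2)·(-81.9) = -163.8 kJ
(b) reversed (reverse to put C2H5Cl(g) on the reactant side): +112.1 kJ
(c) as written (CHCl3(l) already on the product side): -134.1 kJ
(d) as written (CH4(g) already on the product side): -74.8 kJ
(e) reversed and × 2 (CH2Cl2(l) must end up as a reactant; scale by 2 for the 2 CH2Cl2(l)): (-2)·(-124.2) = +248.4 kJ
Combining the equations, ΔH°rxn = (2)·(-81.9) + (-1)·(-112.1) + (1)·(-134.1) + (1)·(-74.8) + (-2)·(-124.2) = -12.2 kJ

ΔH°rxn = -12.2 kJ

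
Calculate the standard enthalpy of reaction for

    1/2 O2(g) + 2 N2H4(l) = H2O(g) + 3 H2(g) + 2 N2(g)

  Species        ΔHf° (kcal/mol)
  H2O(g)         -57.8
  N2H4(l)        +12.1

ΔHrxn = -82.0 kcal/mol

ΔH°rxn = Σ nΔHf°(products) − Σ nΔHf°(reactants).
Products: 1·(-57.8) + 3·(+0.0) + 2·(+0.0) = -57.8
Reactants: 1/2·(+0.0) + 2·(+12.1) = +24.2
ΔHrxn = (-57.8) − (+24.2) = -82.0 kcal/mol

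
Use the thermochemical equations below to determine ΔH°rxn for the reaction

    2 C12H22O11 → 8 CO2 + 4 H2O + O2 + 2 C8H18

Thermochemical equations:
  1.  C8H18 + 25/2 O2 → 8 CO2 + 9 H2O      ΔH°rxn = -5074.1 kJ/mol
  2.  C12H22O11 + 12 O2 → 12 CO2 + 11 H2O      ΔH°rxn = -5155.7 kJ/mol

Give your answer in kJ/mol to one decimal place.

eq. 1 reversed and × 2 (C8H18 must end up as a product; scale by 2 for the 2 C8H18): (-2)·(-5074.1) = +10148.2 kJ/mol
eq. 2 × 2 (×2 to match 2 C12H22O11 in the target): (2)·(-5155.7) = -10311.4 kJ/mol
Summing the manipulated equations, ΔH°rxn = (-2)·(-5074.1) + (2)·(-5155.7) = -163.2 kJ/mol

ΔH°rxn = -163.2 kJ/mol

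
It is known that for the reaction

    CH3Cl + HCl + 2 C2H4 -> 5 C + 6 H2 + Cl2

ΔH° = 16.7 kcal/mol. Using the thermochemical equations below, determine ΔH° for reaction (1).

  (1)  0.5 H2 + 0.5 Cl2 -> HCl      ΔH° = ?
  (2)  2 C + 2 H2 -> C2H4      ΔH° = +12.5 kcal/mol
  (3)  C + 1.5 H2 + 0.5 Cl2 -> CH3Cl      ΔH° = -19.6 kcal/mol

(1) reversed (HCl must end up as a reactant): contributes −x
(2) reversed and × 2 (reverse to put C2H4 on the reactant side; ×2 to match 2 C2H4 in the target): (-2)·(+12.5) = -25.0 kcal/mol
(3) reversed (CH3Cl must end up as a reactant): +19.6 kcal/mol
+16.7 = (-25.0) + (+19.6) − x
x = (+16.7 − (-5.4)) / (-1) = -22.1 kcal/mol

ΔH° = -22.1 kcal/mol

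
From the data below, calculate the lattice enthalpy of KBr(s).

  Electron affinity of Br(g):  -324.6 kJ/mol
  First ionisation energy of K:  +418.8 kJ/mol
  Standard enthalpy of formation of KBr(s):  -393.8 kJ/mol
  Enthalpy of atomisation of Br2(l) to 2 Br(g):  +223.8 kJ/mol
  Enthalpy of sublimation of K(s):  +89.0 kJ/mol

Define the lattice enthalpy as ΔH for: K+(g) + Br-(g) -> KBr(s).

U = -688.9 kJ/mol

ΔHf° = 1·ΔHsub + 1·(ΣIE) + 1/2·D(Br2) + 1·EA + U
-393.8 = 1·(+89.0) + 1·(+418.8) + 1/2·(+223.8) + 1·(-324.6) + U
U = -393.8 − (+295.1) = -688.9 kJ/mol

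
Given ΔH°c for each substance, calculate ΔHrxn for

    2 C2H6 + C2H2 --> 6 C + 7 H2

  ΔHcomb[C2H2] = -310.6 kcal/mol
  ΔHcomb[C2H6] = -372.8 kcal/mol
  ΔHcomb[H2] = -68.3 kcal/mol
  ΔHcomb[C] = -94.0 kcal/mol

ΔHrxn = -14.1 kcal/mol

Using ΔH = Σ nΔHc°(reactants) − Σ nΔHc°(products):
= [2·(-372.8) + 1·(-310.6)] − [6·(-94.0) + 7·(-68.3)]
= -14.1 kcal/mol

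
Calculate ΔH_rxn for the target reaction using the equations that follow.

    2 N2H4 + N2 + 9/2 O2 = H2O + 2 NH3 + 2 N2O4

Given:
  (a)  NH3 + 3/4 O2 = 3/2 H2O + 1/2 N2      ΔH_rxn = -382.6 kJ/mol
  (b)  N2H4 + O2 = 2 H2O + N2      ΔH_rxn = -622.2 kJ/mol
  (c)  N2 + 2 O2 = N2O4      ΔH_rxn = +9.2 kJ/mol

(a) reversed and × 2 (NH3 must end up as a product; scale by 2 for the 2 NH3): (-2)·(-382.6) = +765.2 kJ/mol
(b) × 2 (scale by 2 for the 2 N2H4): (2)·(-622.2) = -1244.4 kJ/mol
(c) × 2 (scale by 2 for the 2 N2O4): (2)·(+9.2) = +18.4 kJ/mol
ΔH_rxn = (-2)·(-382.6) + (2)·(-622.2) + (2)·(+9.2) = -460.8 kJ/mol

ΔH_rxn = -460.8 kJ/mol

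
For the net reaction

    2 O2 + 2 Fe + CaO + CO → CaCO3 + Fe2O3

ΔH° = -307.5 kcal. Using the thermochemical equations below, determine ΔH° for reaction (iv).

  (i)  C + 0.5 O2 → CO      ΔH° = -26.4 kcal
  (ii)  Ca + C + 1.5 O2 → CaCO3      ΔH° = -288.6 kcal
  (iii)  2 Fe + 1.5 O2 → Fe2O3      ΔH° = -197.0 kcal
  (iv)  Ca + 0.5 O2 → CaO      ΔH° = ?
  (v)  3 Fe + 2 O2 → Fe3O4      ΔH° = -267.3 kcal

ΔH° = -151.7 kcal

(i) reversed (CO must end up as a reactant): +26.4 kcal
(ii) as written (CaCO3 already on the product side): -288.6 kcal
(iii) as written (Fe2O3 already on the product side): -197.0 kcal
(iv) reversed (reverse to put CaO on the reactant side): contributes −x
(v): not needed (Fe3O4 appears nowhere else).
-307.5 = (+26.4) + (-288.6) + (-197.0) − x
x = (-307.5 − (-459.2)) / (-1) = -151.7 kcal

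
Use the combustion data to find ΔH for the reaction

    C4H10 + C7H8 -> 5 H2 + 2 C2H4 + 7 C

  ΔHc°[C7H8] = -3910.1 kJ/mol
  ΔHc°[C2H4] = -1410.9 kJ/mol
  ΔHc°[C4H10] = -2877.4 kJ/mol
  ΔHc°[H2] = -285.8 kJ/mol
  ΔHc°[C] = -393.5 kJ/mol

With combustion enthalpies, reactants minus products:
= [1·(-2877.4) + 1·(-3910.1)] − [5·(-285.8) + 2·(-1410.9) + 7·(-393.5)]
= 217.8 kJ/mol

ΔH = 217.8 kJ/mol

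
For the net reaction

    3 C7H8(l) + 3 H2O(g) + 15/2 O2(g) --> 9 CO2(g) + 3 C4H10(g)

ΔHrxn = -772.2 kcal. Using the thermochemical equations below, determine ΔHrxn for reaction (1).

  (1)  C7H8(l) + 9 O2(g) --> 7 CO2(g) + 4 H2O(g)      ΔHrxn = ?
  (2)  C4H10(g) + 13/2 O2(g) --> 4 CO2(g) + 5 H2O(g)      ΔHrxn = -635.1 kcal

(1) × 3: contributes 3·x
(2) reversed and × 3: (-3)·(-635.1) = +1905.3 kcal
-772.2 = (+1905.3) + 3·x
x = (-772.2 − (+1905.3)) / (3) = -892.5 kcal

ΔHrxn = -892.5 kcal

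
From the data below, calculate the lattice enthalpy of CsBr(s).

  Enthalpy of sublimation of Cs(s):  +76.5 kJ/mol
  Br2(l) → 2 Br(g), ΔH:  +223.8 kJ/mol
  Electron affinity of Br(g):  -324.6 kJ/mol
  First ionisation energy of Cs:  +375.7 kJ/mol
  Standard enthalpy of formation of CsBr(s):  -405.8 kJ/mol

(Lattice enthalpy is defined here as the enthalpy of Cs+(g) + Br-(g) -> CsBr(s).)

U = -645.3 kJ/mol

ΔHf° = 1·ΔHsub + 1·(ΣIE) + 1/2·D(Br2) + 1·EA + U
-405.8 = 1·(+76.5) + 1·(+375.7) + 1/2·(+223.8) + 1·(-324.6) + U
U = -405.8 − (+239.5) = -645.3 kJ/mol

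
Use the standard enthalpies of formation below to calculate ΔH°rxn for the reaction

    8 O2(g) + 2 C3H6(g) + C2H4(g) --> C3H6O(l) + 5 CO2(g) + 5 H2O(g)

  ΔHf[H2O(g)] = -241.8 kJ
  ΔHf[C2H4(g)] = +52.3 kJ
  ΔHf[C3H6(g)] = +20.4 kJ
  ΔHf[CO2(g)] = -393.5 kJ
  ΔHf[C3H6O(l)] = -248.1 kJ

ΔH°rxn = -3517.7 kJ

ΔH°rxn = Σ nΔHf°(products) − Σ nΔHf°(reactants).
Products: 1·(-248.1) + 5·(-393.5) + 5·(-241.8) = -3424.6
Reactants: 8·(+0.0) + 2·(+20.4) + 1·(+52.3) = +93.1
ΔH°rxn = (-3424.6) − (+93.1) = -3517.7 kJ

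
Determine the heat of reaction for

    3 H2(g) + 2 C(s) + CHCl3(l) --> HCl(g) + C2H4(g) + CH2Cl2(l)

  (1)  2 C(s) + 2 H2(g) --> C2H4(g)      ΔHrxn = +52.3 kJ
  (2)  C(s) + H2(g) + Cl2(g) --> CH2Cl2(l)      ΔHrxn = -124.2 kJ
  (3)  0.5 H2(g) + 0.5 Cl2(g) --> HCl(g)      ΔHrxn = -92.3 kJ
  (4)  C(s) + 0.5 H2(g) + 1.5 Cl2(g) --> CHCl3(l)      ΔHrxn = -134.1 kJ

(1) as written (C2H4(g) already on the product side): +52.3 kJ
(2) as written (CH2Cl2(l) already on the product side): -124.2 kJ
(3) as written (HCl(g) already on the product side): -92.3 kJ
(4) reversed (CHCl3(l) must end up as a reactant): +134.1 kJ
Summing the manipulated equations, ΔHrxn = (1)·(+52.3) + (1)·(-124.2) + (1)·(-92.3) + (-1)·(-134.1) = -30.1 kJ

ΔHrxn = -30.1 kJ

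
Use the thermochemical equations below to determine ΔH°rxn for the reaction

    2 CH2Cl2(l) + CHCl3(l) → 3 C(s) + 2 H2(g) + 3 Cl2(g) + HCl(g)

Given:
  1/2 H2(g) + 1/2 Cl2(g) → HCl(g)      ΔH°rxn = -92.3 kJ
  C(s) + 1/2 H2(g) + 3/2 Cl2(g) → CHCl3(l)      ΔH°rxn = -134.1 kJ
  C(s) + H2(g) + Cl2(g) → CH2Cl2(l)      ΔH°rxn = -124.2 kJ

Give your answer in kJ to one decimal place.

equation 1 as written: -92.3 kJ
equation 2 reversed: +134.1 kJ
equation 3 reversed and × 2: (-2)·(-124.2) = +248.4 kJ
ΔH°rxn = (1)·(-92.3) + (-1)·(-134.1) + (-2)·(-124.2) = 290.2 kJ

ΔH°rxn = 290.2 kJ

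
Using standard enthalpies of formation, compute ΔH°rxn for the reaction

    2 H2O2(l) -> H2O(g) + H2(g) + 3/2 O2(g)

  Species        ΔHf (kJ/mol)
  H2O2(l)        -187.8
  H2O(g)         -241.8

ΔH°rxn = 133.8 kJ/mol

Products: 1·(-241.8) + 1·(+0.0) + 3/2·(+0.0) = -241.8
Reactants: 2·(-187.8) = -375.6
ΔH°rxn = (-241.8) − (-375.6) = 133.8 kJ/mol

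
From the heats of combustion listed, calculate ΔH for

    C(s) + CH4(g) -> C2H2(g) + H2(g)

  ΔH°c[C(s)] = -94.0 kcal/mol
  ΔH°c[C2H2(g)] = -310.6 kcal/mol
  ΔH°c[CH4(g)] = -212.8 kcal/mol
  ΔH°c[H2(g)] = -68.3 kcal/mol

With combustion enthalpies, reactants minus products:
= [1·(-94.0) + 1·(-212.8)] − [1·(-310.6) + 1·(-68.3)]
= 72.1 kcal/mol

ΔH = 72.1 kcal/mol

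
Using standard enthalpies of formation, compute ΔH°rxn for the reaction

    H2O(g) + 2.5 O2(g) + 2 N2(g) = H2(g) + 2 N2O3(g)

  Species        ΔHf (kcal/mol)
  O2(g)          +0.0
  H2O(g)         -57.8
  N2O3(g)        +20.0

ΔH°rxn = 97.8 kcal/mol

Products: 1·(+0.0) + 2·(+20.0) = +40.0
Reactants: 1·(-57.8) + 5/2·(+0.0) + 2·(+0.0) = -57.8
ΔH°rxn = (+40.0) − (-57.8) = 97.8 kcal/mol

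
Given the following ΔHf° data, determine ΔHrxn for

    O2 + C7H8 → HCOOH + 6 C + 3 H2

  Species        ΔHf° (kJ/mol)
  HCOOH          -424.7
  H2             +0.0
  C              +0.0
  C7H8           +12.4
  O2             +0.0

ΔHrxn = -437.1 kJ/mol

ΔH°rxn = Σ nΔHf°(products) − Σ nΔHf°(reactants).
Products: 1·(-424.7) + 6·(+0.0) + 3·(+0.0) = -424.7
Reactants: 1·(+0.0) + 1·(+12.4) = +12.4
ΔHrxn = (-424.7) − (+12.4) = -437.1 kJ/mol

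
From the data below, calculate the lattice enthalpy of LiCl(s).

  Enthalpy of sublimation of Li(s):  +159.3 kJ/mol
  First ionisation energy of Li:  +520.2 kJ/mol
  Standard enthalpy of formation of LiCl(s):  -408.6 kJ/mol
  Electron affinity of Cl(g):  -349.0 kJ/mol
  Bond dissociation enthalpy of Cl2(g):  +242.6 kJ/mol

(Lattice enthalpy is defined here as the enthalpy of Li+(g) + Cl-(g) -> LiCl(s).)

U = -860.4 kJ/mol

ΔHf° = 1·ΔHsub + 1·(ΣIE) + 1/2·D(Cl2) + 1·EA + U
-408.6 = 1·(+159.3) + 1·(+520.2) + 1/2·(+242.6) + 1·(-349.0) + U
U = -408.6 − (+451.8) = -860.4 kJ/mol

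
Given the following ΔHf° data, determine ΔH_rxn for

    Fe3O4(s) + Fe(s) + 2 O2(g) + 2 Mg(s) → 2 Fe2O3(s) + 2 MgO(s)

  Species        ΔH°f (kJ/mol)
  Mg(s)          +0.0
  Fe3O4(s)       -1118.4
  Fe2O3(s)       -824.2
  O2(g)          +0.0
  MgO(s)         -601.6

Products: 2·(-824.2) + 2·(-601.6) = -2851.6
Reactants: 1·(-1118.4) + 1·(+0.0) + 2·(+0.0) + 2·(+0.0) = -1118.4
ΔH_rxn = (-2851.6) − (-1118.4) = -1733.2 kJ/mol

ΔH_rxn = -1733.2 kJ/mol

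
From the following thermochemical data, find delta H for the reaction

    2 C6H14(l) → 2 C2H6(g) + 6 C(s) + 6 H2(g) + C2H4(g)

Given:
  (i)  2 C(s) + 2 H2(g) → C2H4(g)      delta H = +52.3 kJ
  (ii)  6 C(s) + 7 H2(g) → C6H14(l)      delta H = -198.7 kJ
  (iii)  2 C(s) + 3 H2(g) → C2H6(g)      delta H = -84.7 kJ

(i) as written: +52.3 kJ
(ii) reversed and × 2: (-2)·(-198.7) = +397.4 kJ
(iii) × 2: (2)·(-84.7) = -169.4 kJ
Combining the equations, delta H = (1)·(+52.3) + (-2)·(-198.7) + (2)·(-84.7) = 280.3 kJ

delta H = 280.3 kJ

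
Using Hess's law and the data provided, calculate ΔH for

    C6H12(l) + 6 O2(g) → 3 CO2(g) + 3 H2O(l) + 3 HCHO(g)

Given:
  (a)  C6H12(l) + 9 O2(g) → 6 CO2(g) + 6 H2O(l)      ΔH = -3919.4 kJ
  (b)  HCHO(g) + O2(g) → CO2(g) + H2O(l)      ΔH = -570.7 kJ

(a) as written (C6H12(l) already on the reactant side): -3919.4 kJ
(b) reversed and × 3 (HCHO(g) must end up as a product; ×3 to match 3 HCHO(g) in the target): (-3)·(-570.7) = +1712.1 kJ
ΔH = (-3919.4) + (+1712.1) = -2207.3 kJ

ΔH = -2207.3 kJ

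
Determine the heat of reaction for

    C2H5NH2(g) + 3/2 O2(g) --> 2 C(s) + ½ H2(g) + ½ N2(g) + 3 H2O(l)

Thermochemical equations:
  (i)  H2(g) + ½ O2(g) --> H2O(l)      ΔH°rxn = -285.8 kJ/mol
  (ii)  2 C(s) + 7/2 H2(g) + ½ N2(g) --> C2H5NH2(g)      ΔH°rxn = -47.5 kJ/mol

ΔH°rxn = -809.9 kJ/mol

(i) × 3 (×3 to match 3 H2O(l) in the target): (3)·(-285.8) = -857.4 kJ/mol
(ii) reversed (C2H5NH2(g) must end up as a reactant): +47.5 kJ/mol
Combining the equations, ΔH°rxn = (-857.4) + (+47.5) = -809.9 kJ/mol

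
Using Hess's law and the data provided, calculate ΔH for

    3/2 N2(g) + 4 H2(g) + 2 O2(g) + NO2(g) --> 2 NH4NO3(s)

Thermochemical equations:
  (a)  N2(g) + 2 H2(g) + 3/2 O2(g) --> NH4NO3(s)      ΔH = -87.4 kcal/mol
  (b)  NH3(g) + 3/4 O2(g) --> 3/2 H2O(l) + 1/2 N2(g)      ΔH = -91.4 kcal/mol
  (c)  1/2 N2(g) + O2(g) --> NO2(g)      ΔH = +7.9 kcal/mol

ΔH = -182.7 kcal/mol

(a) × 2: (2)·(-87.4) = -174.8 kcal/mol
(b): not needed.
(c) reversed: -7.9 kcal/mol
ΔH = (-174.8) + (-7.9) = -182.7 kcal/mol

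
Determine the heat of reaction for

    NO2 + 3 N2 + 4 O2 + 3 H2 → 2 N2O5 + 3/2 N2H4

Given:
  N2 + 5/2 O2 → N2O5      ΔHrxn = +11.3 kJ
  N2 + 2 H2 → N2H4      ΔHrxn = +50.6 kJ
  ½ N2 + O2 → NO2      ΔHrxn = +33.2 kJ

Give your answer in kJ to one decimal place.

ΔHrxn = 65.3 kJ

equation 1 × 2 (scale by 2 for the 2 N2O5): (2)·(+11.3) = +22.6 kJ
equation 2 × 3/2 (×3/2 to match 3/2 N2H4 in the target): (3/2)·(+50.6) = +75.9 kJ
equation 3 reversed (reverse to put NO2 on the reactant side): -33.2 kJ
Combining the equations, ΔHrxn = (2)·(+11.3) + (3/2)·(+50.6) + (-1)·(+33.2) = 65.3 kJ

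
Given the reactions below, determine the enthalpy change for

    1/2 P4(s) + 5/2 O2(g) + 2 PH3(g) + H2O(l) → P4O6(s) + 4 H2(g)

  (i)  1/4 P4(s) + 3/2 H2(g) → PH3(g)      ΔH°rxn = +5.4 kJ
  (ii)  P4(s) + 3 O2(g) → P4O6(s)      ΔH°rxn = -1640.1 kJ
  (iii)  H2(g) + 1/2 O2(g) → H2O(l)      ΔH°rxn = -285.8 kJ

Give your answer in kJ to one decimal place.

ΔH°rxn = -1365.1 kJ

(i) reversed and × 2: (-2)·(+5.4) = -10.8 kJ
(ii) as written: -1640.1 kJ
(iii) reversed: +285.8 kJ
ΔH°rxn = (-10.8) + (-1640.1) + (+285.8) = -1365.1 kJ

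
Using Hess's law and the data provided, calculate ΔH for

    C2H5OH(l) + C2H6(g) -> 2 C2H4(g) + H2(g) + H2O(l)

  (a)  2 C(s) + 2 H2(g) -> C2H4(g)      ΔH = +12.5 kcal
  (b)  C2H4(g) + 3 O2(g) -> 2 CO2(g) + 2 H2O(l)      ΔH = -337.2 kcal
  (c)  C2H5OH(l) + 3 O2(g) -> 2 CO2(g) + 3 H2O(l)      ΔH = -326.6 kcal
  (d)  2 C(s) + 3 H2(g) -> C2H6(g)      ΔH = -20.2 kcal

(a) as written: +12.5 kcal
(b) reversed: +337.2 kcal
(c) as written: -326.6 kcal
(d) reversed: +20.2 kcal
Combining the equations, ΔH = (1)·(+12.5) + (-1)·(-337.2) + (1)·(-326.6) + (-1)·(-20.2) = 43.3 kcal

ΔH = 43.3 kcal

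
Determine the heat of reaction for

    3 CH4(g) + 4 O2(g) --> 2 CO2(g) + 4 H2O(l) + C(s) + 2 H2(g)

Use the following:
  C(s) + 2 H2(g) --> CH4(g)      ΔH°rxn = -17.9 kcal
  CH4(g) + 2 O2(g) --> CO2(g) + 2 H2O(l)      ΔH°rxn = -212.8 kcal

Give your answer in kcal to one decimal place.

ΔH°rxn = -407.7 kcal

equation 1 reversed (C(s) must end up as a product): +17.9 kcal
equation 2 × 2 (×2 to match 2 CO2(g) in the target): (2)·(-212.8) = -425.6 kcal
Combining the equations, ΔH°rxn = (+17.9) + (-425.6) = -407.7 kcal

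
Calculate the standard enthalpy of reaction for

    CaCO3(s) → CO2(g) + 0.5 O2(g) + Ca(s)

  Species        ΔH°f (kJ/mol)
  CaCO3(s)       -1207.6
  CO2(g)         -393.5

ΔH_rxn = 814.1 kJ/mol

ΔH°rxn = Σ nΔHf°(products) − Σ nΔHf°(reactants).
Products: 1·(-393.5) + 1/2·(+0.0) + 1·(+0.0) = -393.5
Reactants: 1·(-1207.6) = -1207.6
ΔH_rxn = (-393.5) − (-1207.6) = 814.1 kJ/mol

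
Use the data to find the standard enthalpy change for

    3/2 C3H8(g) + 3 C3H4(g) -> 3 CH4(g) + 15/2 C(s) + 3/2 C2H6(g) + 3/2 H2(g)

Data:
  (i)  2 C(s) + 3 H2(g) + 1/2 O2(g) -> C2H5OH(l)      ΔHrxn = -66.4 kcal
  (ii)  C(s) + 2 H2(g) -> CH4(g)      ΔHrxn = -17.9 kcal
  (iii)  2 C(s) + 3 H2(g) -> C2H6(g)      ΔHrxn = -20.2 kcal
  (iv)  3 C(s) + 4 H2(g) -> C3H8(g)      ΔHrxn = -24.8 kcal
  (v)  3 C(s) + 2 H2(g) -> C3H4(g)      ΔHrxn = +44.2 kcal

(i): not needed (C2H5OH(l) appears nowhere else).
(ii) × 3 (×3 to match 3 CH4(g) in the target): (3)·(-17.9) = -53.7 kcal
(iii) × 3/2 (scale by 3/2 for the 3/2 C2H6(g)): (3/2)·(-20.2) = -30.3 kcal
(iv) reversed and × 3/2 (C3H8(g) must end up as a reactant; ×3/2 to match 3/2 C3H8(g) in the target): (-3/2)·(-24.8) = +37.2 kcal
(v) reversed and × 3 (reverse to put C3H4(g) on the reactant side; scale by 3 for the 3 C3H4(g)): (-3)·(+44.2) = -132.6 kcal
ΔHrxn = (3)·(-17.9) + (3/2)·(-20.2) + (-3/2)·(-24.8) + (-3)·(+44.2) = -179.4 kcal

ΔHrxn = -179.4 kcal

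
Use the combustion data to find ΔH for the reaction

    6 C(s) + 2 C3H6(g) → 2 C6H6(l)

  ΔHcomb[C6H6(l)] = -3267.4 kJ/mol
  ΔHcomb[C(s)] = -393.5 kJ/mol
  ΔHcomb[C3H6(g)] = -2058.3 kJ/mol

With combustion enthalpies, reactants minus products:
= [6·(-393.5) + 2·(-2058.3)] − [2·(-3267.4)]
= 57.2 kJ/mol

ΔH = 57.2 kJ/mol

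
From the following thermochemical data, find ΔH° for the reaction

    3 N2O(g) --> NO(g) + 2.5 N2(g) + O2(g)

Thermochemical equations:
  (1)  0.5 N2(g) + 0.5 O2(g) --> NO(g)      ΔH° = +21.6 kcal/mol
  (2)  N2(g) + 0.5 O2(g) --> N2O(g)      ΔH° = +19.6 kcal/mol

ΔH° = -37.2 kcal/mol

(1) as written: +21.6 kcal/mol
(2) reversed and × 3: (-3)·(+19.6) = -58.8 kcal/mol
Since enthalpy is a state function, ΔH° = (+21.6) + (-58.8) = -37.2 kcal/mol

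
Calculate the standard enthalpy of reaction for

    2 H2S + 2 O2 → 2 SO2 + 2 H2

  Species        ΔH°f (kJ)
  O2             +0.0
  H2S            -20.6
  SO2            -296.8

ΔHrxn = -552.4 kJ

ΔH°rxn = Σ nΔHf°(products) − Σ nΔHf°(reactants).
Products: 2·(-296.8) + 2·(+0.0) = -593.6
Reactants: 2·(-20.6) + 2·(+0.0) = -41.2
ΔHrxn = (-593.6) − (-41.2) = -552.4 kJ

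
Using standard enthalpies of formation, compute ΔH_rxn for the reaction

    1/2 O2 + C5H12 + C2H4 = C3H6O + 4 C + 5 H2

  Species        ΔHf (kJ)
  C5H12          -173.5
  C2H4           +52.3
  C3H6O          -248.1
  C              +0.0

ΔH°rxn = Σ nΔHf°(products) − Σ nΔHf°(reactants).
Products: 1·(-248.1) + 4·(+0.0) + 5·(+0.0) = -248.1
Reactants: 1/2·(+0.0) + 1·(-173.5) + 1·(+52.3) = -121.2
ΔH_rxn = (-248.1) − (-121.2) = -126.9 kJ

ΔH_rxn = -126.9 kJ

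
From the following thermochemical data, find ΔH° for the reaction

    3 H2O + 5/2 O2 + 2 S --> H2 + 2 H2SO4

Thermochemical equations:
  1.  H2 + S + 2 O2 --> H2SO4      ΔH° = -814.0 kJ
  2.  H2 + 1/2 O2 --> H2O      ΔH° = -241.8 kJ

eq. 1 × 2 (scale by 2 for the 2 H2SO4): (2)·(-814.0) = -1628.0 kJ
eq. 2 reversed and × 3 (reverse to put H2O on the reactant side; scale by 3 for the 3 H2O): (-3)·(-241.8) = +725.4 kJ
Summing the manipulated equations, ΔH° = (2)·(-814.0) + (-3)·(-241.8) = -902.6 kJ

ΔH° = -902.6 kJ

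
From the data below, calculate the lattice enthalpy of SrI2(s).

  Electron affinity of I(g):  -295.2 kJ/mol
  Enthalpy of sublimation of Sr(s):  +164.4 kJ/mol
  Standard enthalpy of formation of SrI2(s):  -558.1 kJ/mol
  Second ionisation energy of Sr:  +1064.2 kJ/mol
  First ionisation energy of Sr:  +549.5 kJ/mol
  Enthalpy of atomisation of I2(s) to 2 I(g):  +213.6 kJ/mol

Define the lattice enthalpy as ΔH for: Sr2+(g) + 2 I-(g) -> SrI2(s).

ΔHf° = 1·ΔHsub + 1·(ΣIE) + 1·D(I2) + 2·EA + U
-558.1 = 1·(+164.4) + 1·(+1613.7) + 1·(+213.6) + 2·(-295.2) + U
U = -558.1 − (+1401.3) = -1959.4 kJ/mol

U = -1959.4 kJ/mol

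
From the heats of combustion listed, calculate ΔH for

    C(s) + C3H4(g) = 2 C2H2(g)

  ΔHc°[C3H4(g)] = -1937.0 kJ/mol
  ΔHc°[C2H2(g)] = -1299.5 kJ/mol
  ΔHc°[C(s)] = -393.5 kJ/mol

With combustion enthalpies, reactants minus products:
= [1·(-393.5) + 1·(-1937.0)] − [2·(-1299.5)]
= 268.5 kJ/mol

ΔH = 268.5 kJ/mol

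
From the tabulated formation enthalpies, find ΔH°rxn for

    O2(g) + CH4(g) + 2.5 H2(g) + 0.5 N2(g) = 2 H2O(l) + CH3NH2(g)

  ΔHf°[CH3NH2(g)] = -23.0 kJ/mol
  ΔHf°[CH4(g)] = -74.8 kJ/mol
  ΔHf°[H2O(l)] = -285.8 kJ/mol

Products: 2·(-285.8) + 1·(-23.0) = -594.6
Reactants: 1·(+0.0) + 1·(-74.8) + 5/2·(+0.0) + 1/2·(+0.0) = -74.8
ΔH°rxn = (-594.6) − (-74.8) = -519.8 kJ/mol

ΔH°rxn = -519.8 kJ/mol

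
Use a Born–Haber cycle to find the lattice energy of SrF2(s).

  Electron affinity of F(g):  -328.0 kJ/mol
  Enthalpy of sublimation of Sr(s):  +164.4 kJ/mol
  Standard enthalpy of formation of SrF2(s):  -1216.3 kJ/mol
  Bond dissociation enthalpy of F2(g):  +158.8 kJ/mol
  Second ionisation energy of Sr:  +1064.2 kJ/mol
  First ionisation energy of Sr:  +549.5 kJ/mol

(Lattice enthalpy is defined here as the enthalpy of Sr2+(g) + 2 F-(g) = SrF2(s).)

U = -2497.2 kJ/mol

ΔHf° = 1·ΔHsub + 1·(ΣIE) + 1·D(F2) + 2·EA + U
-1216.3 = 1·(+164.4) + 1·(+1613.7) + 1·(+158.8) + 2·(-328.0) + U
U = -1216.3 − (+1280.9) = -2497.2 kJ/mol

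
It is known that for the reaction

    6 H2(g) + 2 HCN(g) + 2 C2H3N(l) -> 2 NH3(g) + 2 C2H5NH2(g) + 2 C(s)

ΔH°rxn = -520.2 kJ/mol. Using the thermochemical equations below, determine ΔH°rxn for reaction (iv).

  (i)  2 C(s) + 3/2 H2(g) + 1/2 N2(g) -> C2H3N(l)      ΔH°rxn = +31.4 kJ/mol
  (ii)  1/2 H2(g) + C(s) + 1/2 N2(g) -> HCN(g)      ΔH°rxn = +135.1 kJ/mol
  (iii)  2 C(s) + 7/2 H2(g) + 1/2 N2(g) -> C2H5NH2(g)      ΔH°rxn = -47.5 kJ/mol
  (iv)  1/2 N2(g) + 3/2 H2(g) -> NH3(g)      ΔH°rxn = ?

ΔH°rxn = -46.1 kJ/mol

(i) reversed and × 2: (-2)·(+31.4) = -62.8 kJ/mol
(ii) reversed and × 2: (-2)·(+135.1) = -270.2 kJ/mol
(iii) × 2: (2)·(-47.5) = -95.0 kJ/mol
(iv) × 2: contributes 2·x
-520.2 = (-62.8) + (-270.2) + (-95.0) + 2·x
x = (-520.2 − (-428.0)) / (2) = -46.1 kJ/mol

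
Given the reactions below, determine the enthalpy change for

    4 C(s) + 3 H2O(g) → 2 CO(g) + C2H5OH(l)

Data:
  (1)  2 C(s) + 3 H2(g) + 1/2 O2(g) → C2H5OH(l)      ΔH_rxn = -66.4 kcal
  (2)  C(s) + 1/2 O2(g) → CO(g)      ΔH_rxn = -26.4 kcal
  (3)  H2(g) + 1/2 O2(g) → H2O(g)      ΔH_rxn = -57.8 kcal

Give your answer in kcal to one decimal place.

ΔH_rxn = 54.2 kcal

(1) as written (C2H5OH(l) already on the product side): -66.4 kcal
(2) × 2 (×2 to match 2 CO(g) in the target): (2)·(-26.4) = -52.8 kcal
(3) reversed and × 3 (reverse to put H2O(g) on the reactant side; scale by 3 for the 3 H2O(g)): (-3)·(-57.8) = +173.4 kcal
By Hess's law, ΔH_rxn = (-66.4) + (-52.8) + (+173.4) = 54.2 kcal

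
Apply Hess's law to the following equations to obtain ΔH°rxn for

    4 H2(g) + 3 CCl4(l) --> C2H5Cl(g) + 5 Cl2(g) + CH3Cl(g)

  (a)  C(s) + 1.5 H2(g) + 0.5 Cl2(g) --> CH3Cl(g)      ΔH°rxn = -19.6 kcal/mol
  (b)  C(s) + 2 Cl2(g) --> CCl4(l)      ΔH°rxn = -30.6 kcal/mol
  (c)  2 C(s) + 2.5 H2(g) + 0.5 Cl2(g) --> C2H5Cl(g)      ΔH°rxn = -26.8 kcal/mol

(a) as written (CH3Cl(g) already on the product side): -19.6 kcal/mol
(b) reversed and × 3 (reverse to put CCl4(l) on the reactant side; ×3 to match 3 CCl4(l) in the target): (-3)·(-30.6) = +91.8 kcal/mol
(c) as written (C2H5Cl(g) already on the product side): -26.8 kcal/mol
Summing the manipulated equations, ΔH°rxn = (1)·(-19.6) + (-3)·(-30.6) + (1)·(-26.8) = 45.4 kcal/mol

ΔH°rxn = 45.4 kcal/mol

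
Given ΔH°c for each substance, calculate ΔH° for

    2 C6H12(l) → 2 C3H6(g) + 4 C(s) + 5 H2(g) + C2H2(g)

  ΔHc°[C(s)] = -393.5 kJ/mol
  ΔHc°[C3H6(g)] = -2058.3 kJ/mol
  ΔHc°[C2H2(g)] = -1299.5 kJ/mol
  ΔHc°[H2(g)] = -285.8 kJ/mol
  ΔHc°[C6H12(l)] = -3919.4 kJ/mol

Using ΔH = Σ nΔHc°(reactants) − Σ nΔHc°(products):
= [2·(-3919.4)] − [2·(-2058.3) + 4·(-393.5) + 5·(-285.8) + 1·(-1299.5)]
= 580.3 kJ/mol

ΔH° = 580.3 kJ/mol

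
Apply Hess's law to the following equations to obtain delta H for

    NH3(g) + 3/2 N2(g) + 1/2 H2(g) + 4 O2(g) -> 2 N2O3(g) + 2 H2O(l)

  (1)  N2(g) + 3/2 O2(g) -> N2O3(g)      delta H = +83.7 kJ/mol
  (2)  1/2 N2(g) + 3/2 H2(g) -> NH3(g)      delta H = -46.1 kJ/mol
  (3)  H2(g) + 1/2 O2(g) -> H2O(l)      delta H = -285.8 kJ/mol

delta H = -358.1 kJ/mol

(1) × 2: (2)·(+83.7) = +167.4 kJ/mol
(2) reversed: +46.1 kJ/mol
(3) × 2: (2)·(-285.8) = -571.6 kJ/mol
Since enthalpy is a state function, delta H = (+167.4) + (+46.1) + (-571.6) = -358.1 kJ/mol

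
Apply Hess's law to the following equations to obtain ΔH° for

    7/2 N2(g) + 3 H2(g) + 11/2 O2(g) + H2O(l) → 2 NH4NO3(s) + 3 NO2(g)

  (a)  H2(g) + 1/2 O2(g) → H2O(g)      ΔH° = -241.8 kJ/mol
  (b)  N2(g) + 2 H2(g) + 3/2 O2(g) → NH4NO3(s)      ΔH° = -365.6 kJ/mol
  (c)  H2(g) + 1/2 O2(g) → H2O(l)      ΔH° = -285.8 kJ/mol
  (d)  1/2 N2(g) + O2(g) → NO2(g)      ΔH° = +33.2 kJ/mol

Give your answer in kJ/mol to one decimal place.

(a): not needed.
(b) × 2: (2)·(-365.6) = -731.2 kJ/mol
(c) reversed: +285.8 kJ/mol
(d) × 3: (3)·(+33.2) = +99.6 kJ/mol
ΔH° = (-731.2) + (+285.8) + (+99.6) = -345.8 kJ/mol

ΔH° = -345.8 kJ/mol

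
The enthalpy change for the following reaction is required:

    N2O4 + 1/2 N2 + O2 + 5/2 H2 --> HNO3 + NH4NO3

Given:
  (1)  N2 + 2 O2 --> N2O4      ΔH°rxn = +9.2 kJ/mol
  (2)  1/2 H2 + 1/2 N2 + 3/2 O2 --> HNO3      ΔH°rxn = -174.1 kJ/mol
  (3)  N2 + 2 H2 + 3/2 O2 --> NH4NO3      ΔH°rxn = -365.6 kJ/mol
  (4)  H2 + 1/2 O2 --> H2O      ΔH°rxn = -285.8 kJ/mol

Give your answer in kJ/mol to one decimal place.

ΔH°rxn = -548.9 kJ/mol

(1) reversed: -9.2 kJ/mol
(2) as written: -174.1 kJ/mol
(3) as written: -365.6 kJ/mol
(4): not needed.
By Hess's law, ΔH°rxn = (-1)·(+9.2) + (1)·(-174.1) + (1)·(-365.6) = -548.9 kJ/mol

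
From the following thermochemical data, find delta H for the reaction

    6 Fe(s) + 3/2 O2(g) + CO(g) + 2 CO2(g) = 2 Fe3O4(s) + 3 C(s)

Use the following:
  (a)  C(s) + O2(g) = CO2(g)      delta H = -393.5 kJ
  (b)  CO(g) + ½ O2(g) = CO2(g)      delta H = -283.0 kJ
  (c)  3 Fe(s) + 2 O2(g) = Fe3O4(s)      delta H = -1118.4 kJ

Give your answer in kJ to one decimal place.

(a) reversed and × 3 (C(s) must end up as a product; scale by 3 for the 3 C(s)): (-3)·(-393.5) = +1180.5 kJ
(b) as written (CO(g) already on the reactant side): -283.0 kJ
(c) × 2 (scale by 2 for the 2 Fe3O4(s)): (2)·(-1118.4) = -2236.8 kJ
Summing the manipulated equations, delta H = (+1180.5) + (-283.0) + (-2236.8) = -1339.3 kJ

delta H = -1339.3 kJ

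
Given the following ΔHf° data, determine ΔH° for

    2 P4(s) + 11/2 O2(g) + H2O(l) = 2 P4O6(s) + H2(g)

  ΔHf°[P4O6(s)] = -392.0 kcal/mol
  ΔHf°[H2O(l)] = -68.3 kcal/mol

ΔH° = -715.7 kcal/mol

ΔH°rxn = Σ nΔHf°(products) − Σ nΔHf°(reactants).
Products: 2·(-392.0) + 1·(+0.0) = -784.0
Reactants: 2·(+0.0) + 11/2·(+0.0) + 1·(-68.3) = -68.3
ΔH° = (-784.0) − (-68.3) = -715.7 kcal/mol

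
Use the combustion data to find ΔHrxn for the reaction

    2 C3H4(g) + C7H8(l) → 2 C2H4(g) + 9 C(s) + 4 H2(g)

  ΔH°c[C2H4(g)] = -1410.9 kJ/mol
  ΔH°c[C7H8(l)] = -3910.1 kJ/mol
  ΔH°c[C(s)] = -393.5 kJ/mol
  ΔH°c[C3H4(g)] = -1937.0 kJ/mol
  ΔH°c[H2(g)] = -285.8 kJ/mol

ΔHrxn = -277.6 kJ/mol

Using ΔH = Σ nΔHc°(reactants) − Σ nΔHc°(products):
= [2·(-1937.0) + 1·(-3910.1)] − [2·(-1410.9) + 9·(-393.5) + 4·(-285.8)]
= -277.6 kJ/mol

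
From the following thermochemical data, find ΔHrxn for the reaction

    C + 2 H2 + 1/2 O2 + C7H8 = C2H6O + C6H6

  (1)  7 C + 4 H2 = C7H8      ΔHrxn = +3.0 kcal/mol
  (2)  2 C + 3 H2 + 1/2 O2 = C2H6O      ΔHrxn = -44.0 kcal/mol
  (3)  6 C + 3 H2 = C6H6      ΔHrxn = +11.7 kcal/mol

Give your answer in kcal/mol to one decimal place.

ΔHrxn = -35.3 kcal/mol

(1) reversed (C7H8 must end up as a reactant): -3.0 kcal/mol
(2) as written (C2H6O already on the product side): -44.0 kcal/mol
(3) as written (C6H6 already on the product side): +11.7 kcal/mol
Summing the manipulated equations, ΔHrxn = (-3.0) + (-44.0) + (+11.7) = -35.3 kcal/mol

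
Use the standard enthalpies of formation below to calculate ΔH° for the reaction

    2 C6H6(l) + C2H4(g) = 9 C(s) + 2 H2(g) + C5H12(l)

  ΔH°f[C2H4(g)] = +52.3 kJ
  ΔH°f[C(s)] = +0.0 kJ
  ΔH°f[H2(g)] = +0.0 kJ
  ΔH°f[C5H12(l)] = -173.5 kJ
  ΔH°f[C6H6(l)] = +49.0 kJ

ΔH° = -323.8 kJ

Products: 9·(+0.0) + 2·(+0.0) + 1·(-173.5) = -173.5
Reactants: 2·(+49.0) + 1·(+52.3) = +150.3
ΔH° = (-173.5) − (+150.3) = -323.8 kJ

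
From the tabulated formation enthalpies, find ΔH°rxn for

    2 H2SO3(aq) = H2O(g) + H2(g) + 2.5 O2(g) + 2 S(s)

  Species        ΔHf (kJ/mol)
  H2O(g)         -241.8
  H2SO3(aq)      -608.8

ΔH°rxn = 975.8 kJ/mol

Products: 1·(-241.8) + 1·(+0.0) + 5/2·(+0.0) + 2·(+0.0) = -241.8
Reactants: 2·(-608.8) = -1217.6
ΔH°rxn = (-241.8) − (-1217.6) = 975.8 kJ/mol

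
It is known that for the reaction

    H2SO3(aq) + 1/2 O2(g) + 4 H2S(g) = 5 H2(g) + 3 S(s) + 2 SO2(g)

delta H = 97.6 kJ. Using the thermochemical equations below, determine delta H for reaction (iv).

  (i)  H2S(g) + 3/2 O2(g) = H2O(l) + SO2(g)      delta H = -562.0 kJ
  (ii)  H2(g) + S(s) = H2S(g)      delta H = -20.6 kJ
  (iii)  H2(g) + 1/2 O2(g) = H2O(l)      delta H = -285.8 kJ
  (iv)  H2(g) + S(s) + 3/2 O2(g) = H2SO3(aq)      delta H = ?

(i) × 2 (scale by 2 for the 2 SO2(g)): (2)·(-562.0) = -1124.0 kJ
(ii) reversed and × 2: (-2)·(-20.6) = +41.2 kJ
(iii) reversed and × 2: (-2)·(-285.8) = +571.6 kJ
(iv) reversed (H2SO3(aq) must end up as a reactant): contributes −x
+97.6 = (-1124.0) + (+41.2) + (+571.6) − x
x = (+97.6 − (-511.2)) / (-1) = -608.8 kJ

delta H = -608.8 kJ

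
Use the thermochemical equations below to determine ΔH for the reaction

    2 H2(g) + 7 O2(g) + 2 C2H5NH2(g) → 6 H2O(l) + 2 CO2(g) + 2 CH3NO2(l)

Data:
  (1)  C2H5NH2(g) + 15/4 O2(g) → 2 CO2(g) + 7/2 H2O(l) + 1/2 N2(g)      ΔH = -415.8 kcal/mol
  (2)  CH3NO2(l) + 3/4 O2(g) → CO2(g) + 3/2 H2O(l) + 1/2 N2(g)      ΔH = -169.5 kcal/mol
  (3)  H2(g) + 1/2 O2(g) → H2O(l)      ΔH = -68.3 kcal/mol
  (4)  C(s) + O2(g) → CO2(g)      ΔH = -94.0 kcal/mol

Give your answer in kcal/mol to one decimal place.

(1) × 2: (2)·(-415.8) = -831.6 kcal/mol
(2) reversed and × 2: (-2)·(-169.5) = +339.0 kcal/mol
(3) × 2: (2)·(-68.3) = -136.6 kcal/mol
(4): not needed.
By Hess's law, ΔH = (-831.6) + (+339.0) + (-136.6) = -629.2 kcal/mol

ΔH = -629.2 kcal/mol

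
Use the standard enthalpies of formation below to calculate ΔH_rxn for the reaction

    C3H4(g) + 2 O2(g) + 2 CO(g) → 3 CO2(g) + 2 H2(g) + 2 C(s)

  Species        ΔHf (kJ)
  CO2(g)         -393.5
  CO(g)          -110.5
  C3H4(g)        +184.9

ΔH°rxn = Σ nΔHf°(products) − Σ nΔHf°(reactants).
Products: 3·(-393.5) + 2·(+0.0) + 2·(+0.0) = -1180.5
Reactants: 1·(+184.9) + 2·(+0.0) + 2·(-110.5) = -36.1
ΔH_rxn = (-1180.5) − (-36.1) = -1144.4 kJ

ΔH_rxn = -1144.4 kJ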